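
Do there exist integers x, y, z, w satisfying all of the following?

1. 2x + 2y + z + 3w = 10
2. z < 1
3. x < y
Yes

Take x = 0, y = 1, z = -1, w = 3. Substituting into each constraint:
  (1) 2(0) + 2(1) + (-1) + 3(3) = 10 ✓
  (2) -1 < 1 ✓
  (3) 0 < 1 ✓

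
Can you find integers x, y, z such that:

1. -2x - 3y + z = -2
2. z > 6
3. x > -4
Yes

Take x = 5, y = 0, z = 8. Substituting into each constraint:
  (1) -2(5) - 3(0) + 8 = -2 ✓
  (2) 8 > 6 ✓
  (3) 5 > -4 ✓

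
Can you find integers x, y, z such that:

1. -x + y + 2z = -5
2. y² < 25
Yes

Take x = 1, y = 0, z = -2. Substituting into each constraint:
  (1) (-1) + 0 + 2(-2) = -5 ✓
  (2) y² = (0)² = 0, and 0 < 25 ✓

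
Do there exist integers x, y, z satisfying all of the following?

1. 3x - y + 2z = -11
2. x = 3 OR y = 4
Yes

Take x = 1, y = 4, z = -5. Substituting into each constraint:
  (1) 3(1) + (-4) + 2(-5) = -11 ✓
  (2) y = 4, target 4 ✓ (second branch holds)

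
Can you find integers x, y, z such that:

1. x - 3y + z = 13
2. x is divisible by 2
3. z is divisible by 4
Yes

Take x = 4, y = -3, z = 0. Substituting into each constraint:
  (1) 4 - 3(-3) + 0 = 13 ✓
  (2) 4 = 2 × 2, remainder 0 ✓
  (3) 0 = 4 × 0, remainder 0 ✓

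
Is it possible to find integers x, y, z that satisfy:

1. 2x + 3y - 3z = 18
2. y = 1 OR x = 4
Yes

Take x = 6, y = 1, z = -1. Substituting into each constraint:
  (1) 2(6) + 3(1) - 3(-1) = 18 ✓
  (2) y = 1, target 1 ✓ (first branch holds)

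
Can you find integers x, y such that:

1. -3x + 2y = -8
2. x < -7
Yes

Take x = -8, y = -16. Substituting into each constraint:
  (1) -3(-8) + 2(-16) = -8 ✓
  (2) -8 < -7 ✓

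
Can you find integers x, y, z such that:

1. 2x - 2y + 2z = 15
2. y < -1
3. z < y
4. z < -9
No

Even the single constraint (2x - 2y + 2z = 15) is infeasible over the integers.

  - 2x - 2y + 2z = 15: every term on the left is divisible by 2, so the LHS ≡ 0 (mod 2), but the RHS 15 is not — no integer solution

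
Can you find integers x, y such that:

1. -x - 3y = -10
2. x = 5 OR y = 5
Yes

Take x = -5, y = 5. Substituting into each constraint:
  (1) 5 - 3(5) = -10 ✓
  (2) y = 5, target 5 ✓ (second branch holds)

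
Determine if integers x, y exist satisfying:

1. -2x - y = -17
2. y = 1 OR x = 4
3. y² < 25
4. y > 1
No

The full constraint system is jointly infeasible over the integers. Each constraint and what it forces:

  - -2x - y = -17: is a linear equation tying the variables together
  - y = 1 OR x = 4: forces a choice: either y = 1 or x = 4
  - y² < 25: restricts y to |y| ≤ 4
  - y > 1: bounds one variable relative to a constant

Split on the disjunction (y = 1 OR x = 4):
  • If y = 1: this contradicts the bound y ≥ 2.
  • If x = 4: the equation forces y = 9, but y² < 25 requires |y| ≤ 4.
Both branches are infeasible, so the system has no integer solution.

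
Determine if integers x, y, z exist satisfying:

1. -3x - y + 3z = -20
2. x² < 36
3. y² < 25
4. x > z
Yes

Take x = 0, y = -1, z = -7. Substituting into each constraint:
  (1) -3(0) + 1 + 3(-7) = -20 ✓
  (2) x² = (0)² = 0, and 0 < 36 ✓
  (3) y² = (-1)² = 1, and 1 < 25 ✓
  (4) 0 > -7 ✓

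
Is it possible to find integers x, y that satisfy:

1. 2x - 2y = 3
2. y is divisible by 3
No

Even the single constraint (2x - 2y = 3) is infeasible over the integers.

  - 2x - 2y = 3: every term on the left is divisible by 2, so the LHS ≡ 0 (mod 2), but the RHS 3 is not — no integer solution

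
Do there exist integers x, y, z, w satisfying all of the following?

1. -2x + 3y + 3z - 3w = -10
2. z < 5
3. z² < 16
Yes

Take x = 2, y = -2, z = 0, w = 0. Substituting into each constraint:
  (1) -2(2) + 3(-2) + 3(0) - 3(0) = -10 ✓
  (2) 0 < 5 ✓
  (3) z² = (0)² = 0, and 0 < 16 ✓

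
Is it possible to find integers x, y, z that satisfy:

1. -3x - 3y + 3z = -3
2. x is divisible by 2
Yes

Take x = 0, y = 0, z = -1. Substituting into each constraint:
  (1) -3(0) - 3(0) + 3(-1) = -3 ✓
  (2) 0 = 2 × 0, remainder 0 ✓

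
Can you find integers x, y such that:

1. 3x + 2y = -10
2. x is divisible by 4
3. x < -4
Yes

Take x = -8, y = 7. Substituting into each constraint:
  (1) 3(-8) + 2(7) = -10 ✓
  (2) -8 = 4 × -2, remainder 0 ✓
  (3) -8 < -4 ✓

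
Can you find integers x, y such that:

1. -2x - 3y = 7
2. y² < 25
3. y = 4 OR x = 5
No

A contradictory subset is {-2x - 3y = 7, y = 4 OR x = 5}. No integer assignment can satisfy these jointly:

  - -2x - 3y = 7: is a linear equation tying the variables together
  - y = 4 OR x = 5: forces a choice: either y = 4 or x = 5

Split on the disjunction (y = 4 OR x = 5):
  • If y = 4: with y = 4, every remaining term of the linear equation is divisible by 2, so the left side is ≡ 0 (mod 2); but the right side 19 ≡ 1 (mod 2). No integers can satisfy it.
  • If x = 5: with x = 5, every remaining term of the linear equation is divisible by 3, so the left side is ≡ 0 (mod 3); but the right side 17 ≡ 2 (mod 3). No integers can satisfy it.
Both branches are infeasible, so the system has no integer solution.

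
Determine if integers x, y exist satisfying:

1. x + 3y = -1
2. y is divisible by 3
Yes

Take x = -1, y = 0. Substituting into each constraint:
  (1) (-1) + 3(0) = -1 ✓
  (2) 0 = 3 × 0, remainder 0 ✓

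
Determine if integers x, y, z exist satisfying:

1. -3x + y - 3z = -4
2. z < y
Yes

Take x = 1, y = 2, z = 1. Substituting into each constraint:
  (1) -3(1) + 2 - 3(1) = -4 ✓
  (2) 1 < 2 ✓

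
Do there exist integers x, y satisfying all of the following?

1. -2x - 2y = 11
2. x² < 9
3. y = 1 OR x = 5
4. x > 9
No

Even the single constraint (-2x - 2y = 11) is infeasible over the integers.

  - -2x - 2y = 11: every term on the left is divisible by 2, so the LHS ≡ 0 (mod 2), but the RHS 11 is not — no integer solution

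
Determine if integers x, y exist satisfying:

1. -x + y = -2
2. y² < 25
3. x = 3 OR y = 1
Yes

Take x = 3, y = 1. Substituting into each constraint:
  (1) (-3) + 1 = -2 ✓
  (2) y² = (1)² = 1, and 1 < 25 ✓
  (3) x = 3, target 3 ✓ (first branch holds)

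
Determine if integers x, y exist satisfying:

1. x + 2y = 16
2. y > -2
Yes

Take x = 0, y = 8. Substituting into each constraint:
  (1) 0 + 2(8) = 16 ✓
  (2) 8 > -2 ✓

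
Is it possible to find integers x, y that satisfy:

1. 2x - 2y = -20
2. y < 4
Yes

Take x = -10, y = 0. Substituting into each constraint:
  (1) 2(-10) - 2(0) = -20 ✓
  (2) 0 < 4 ✓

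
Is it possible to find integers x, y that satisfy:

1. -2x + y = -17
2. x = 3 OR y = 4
Yes

Take x = 3, y = -11. Substituting into each constraint:
  (1) -2(3) + (-11) = -17 ✓
  (2) x = 3, target 3 ✓ (first branch holds)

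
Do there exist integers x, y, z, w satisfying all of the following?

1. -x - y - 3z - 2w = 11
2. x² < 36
Yes

Take x = 0, y = -11, z = 0, w = 0. Substituting into each constraint:
  (1) 0 + 11 - 3(0) - 2(0) = 11 ✓
  (2) x² = (0)² = 0, and 0 < 36 ✓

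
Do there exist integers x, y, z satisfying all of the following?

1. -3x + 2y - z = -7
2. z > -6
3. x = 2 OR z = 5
Yes

Take x = 2, y = 2, z = 5. Substituting into each constraint:
  (1) -3(2) + 2(2) + (-5) = -7 ✓
  (2) 5 > -6 ✓
  (3) x = 2, target 2 ✓ (first branch holds)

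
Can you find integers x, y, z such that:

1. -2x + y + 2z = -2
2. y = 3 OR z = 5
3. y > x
Yes

Take x = 13, y = 14, z = 5. Substituting into each constraint:
  (1) -2(13) + 14 + 2(5) = -2 ✓
  (2) z = 5, target 5 ✓ (second branch holds)
  (3) 14 > 13 ✓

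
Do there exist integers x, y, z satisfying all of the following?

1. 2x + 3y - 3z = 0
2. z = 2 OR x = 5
Yes

Take x = 6, y = -2, z = 2. Substituting into each constraint:
  (1) 2(6) + 3(-2) - 3(2) = 0 ✓
  (2) z = 2, target 2 ✓ (first branch holds)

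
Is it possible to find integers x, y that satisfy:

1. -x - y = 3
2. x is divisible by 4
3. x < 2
Yes

Take x = 0, y = -3. Substituting into each constraint:
  (1) 0 + 3 = 3 ✓
  (2) 0 = 4 × 0, remainder 0 ✓
  (3) 0 < 2 ✓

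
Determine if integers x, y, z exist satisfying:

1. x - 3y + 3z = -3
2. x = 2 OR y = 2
Yes

Take x = 0, y = 2, z = 1. Substituting into each constraint:
  (1) 0 - 3(2) + 3(1) = -3 ✓
  (2) y = 2, target 2 ✓ (second branch holds)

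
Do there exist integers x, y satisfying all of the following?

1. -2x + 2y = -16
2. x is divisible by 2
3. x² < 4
Yes

Take x = 0, y = -8. Substituting into each constraint:
  (1) -2(0) + 2(-8) = -16 ✓
  (2) 0 = 2 × 0, remainder 0 ✓
  (3) x² = (0)² = 0, and 0 < 4 ✓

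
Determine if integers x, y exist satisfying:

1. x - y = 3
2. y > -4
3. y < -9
No

A contradictory subset is {y > -4, y < -9}. No integer assignment can satisfy these jointly:

  - y > -4: bounds one variable relative to a constant
  - y < -9: bounds one variable relative to a constant

Direct contradiction: the bounds on y require y ≥ -3 and y ≤ -10 simultaneously, which is empty.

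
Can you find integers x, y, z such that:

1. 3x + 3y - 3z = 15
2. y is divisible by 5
Yes

Take x = 5, y = 0, z = 0. Substituting into each constraint:
  (1) 3(5) + 3(0) - 3(0) = 15 ✓
  (2) 0 = 5 × 0, remainder 0 ✓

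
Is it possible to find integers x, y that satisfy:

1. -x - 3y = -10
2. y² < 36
Yes

Take x = 10, y = 0. Substituting into each constraint:
  (1) (-10) - 3(0) = -10 ✓
  (2) y² = (0)² = 0, and 0 < 36 ✓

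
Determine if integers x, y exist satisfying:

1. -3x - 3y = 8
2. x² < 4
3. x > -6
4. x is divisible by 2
No

Even the single constraint (-3x - 3y = 8) is infeasible over the integers.

  - -3x - 3y = 8: every term on the left is divisible by 3, so the LHS ≡ 0 (mod 3), but the RHS 8 is not — no integer solution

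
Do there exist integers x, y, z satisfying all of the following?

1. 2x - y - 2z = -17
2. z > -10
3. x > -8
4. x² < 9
Yes

Take x = 0, y = 17, z = 0. Substituting into each constraint:
  (1) 2(0) + (-17) - 2(0) = -17 ✓
  (2) 0 > -10 ✓
  (3) 0 > -8 ✓
  (4) x² = (0)² = 0, and 0 < 9 ✓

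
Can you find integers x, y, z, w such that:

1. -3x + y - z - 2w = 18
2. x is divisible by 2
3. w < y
Yes

Take x = 0, y = 0, z = -16, w = -1. Substituting into each constraint:
  (1) -3(0) + 0 + 16 - 2(-1) = 18 ✓
  (2) 0 = 2 × 0, remainder 0 ✓
  (3) -1 < 0 ✓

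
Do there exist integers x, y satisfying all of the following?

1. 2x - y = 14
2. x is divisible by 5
Yes

Take x = 0, y = -14. Substituting into each constraint:
  (1) 2(0) + 14 = 14 ✓
  (2) 0 = 5 × 0, remainder 0 ✓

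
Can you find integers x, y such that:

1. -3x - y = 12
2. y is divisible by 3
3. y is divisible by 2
Yes

Take x = -4, y = 0. Substituting into each constraint:
  (1) -3(-4) + 0 = 12 ✓
  (2) 0 = 3 × 0, remainder 0 ✓
  (3) 0 = 2 × 0, remainder 0 ✓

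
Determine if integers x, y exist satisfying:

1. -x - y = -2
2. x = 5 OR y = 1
Yes

Take x = 5, y = -3. Substituting into each constraint:
  (1) (-5) + 3 = -2 ✓
  (2) x = 5, target 5 ✓ (first branch holds)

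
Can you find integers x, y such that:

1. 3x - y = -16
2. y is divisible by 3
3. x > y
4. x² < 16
No

A contradictory subset is {3x - y = -16, y is divisible by 3}. No integer assignment can satisfy these jointly:

  - 3x - y = -16: is a linear equation tying the variables together
  - y is divisible by 3: restricts y to multiples of 3

Modular obstruction: writing y = 3y', every remaining term of the linear equation is divisible by 3, so the left side is ≡ 0 (mod 3); but the right side -16 ≡ 2 (mod 3). No integers can satisfy it.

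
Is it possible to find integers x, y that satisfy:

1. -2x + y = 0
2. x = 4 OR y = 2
Yes

Take x = 4, y = 8. Substituting into each constraint:
  (1) -2(4) + 8 = 0 ✓
  (2) x = 4, target 4 ✓ (first branch holds)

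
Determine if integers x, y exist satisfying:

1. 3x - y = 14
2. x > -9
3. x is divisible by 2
Yes

Take x = 0, y = -14. Substituting into each constraint:
  (1) 3(0) + 14 = 14 ✓
  (2) 0 > -9 ✓
  (3) 0 = 2 × 0, remainder 0 ✓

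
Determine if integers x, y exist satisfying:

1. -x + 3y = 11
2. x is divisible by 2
Yes

Take x = -2, y = 3. Substituting into each constraint:
  (1) 2 + 3(3) = 11 ✓
  (2) -2 = 2 × -1, remainder 0 ✓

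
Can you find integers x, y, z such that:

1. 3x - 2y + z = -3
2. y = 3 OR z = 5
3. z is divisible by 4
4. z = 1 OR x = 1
Yes

Take x = 1, y = 3, z = 0. Substituting into each constraint:
  (1) 3(1) - 2(3) + 0 = -3 ✓
  (2) y = 3, target 3 ✓ (first branch holds)
  (3) 0 = 4 × 0, remainder 0 ✓
  (4) x = 1, target 1 ✓ (second branch holds)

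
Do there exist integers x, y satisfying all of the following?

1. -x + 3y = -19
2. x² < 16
Yes

Take x = 1, y = -6. Substituting into each constraint:
  (1) (-1) + 3(-6) = -19 ✓
  (2) x² = (1)² = 1, and 1 < 16 ✓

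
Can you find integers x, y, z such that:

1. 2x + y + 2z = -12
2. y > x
Yes

Take x = -1, y = 0, z = -5. Substituting into each constraint:
  (1) 2(-1) + 0 + 2(-5) = -12 ✓
  (2) 0 > -1 ✓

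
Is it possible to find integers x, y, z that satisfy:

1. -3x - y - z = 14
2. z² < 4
Yes

Take x = -5, y = 1, z = 0. Substituting into each constraint:
  (1) -3(-5) + (-1) + 0 = 14 ✓
  (2) z² = (0)² = 0, and 0 < 4 ✓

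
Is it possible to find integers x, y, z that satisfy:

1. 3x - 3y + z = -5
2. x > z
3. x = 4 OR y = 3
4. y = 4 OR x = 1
Yes

Take x = 4, y = 4, z = -5. Substituting into each constraint:
  (1) 3(4) - 3(4) + (-5) = -5 ✓
  (2) 4 > -5 ✓
  (3) x = 4, target 4 ✓ (first branch holds)
  (4) y = 4, target 4 ✓ (first branch holds)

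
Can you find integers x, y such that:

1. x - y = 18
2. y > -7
Yes

Take x = 18, y = 0. Substituting into each constraint:
  (1) 18 + 0 = 18 ✓
  (2) 0 > -7 ✓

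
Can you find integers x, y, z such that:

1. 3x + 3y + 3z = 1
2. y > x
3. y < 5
No

Even the single constraint (3x + 3y + 3z = 1) is infeasible over the integers.

  - 3x + 3y + 3z = 1: every term on the left is divisible by 3, so the LHS ≡ 0 (mod 3), but the RHS 1 is not — no integer solution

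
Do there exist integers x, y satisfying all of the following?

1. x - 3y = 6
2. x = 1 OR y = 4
Yes

Take x = 18, y = 4. Substituting into each constraint:
  (1) 18 - 3(4) = 6 ✓
  (2) y = 4, target 4 ✓ (second branch holds)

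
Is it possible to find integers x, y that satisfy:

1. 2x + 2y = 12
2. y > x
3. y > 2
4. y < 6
Yes

Take x = 1, y = 5. Substituting into each constraint:
  (1) 2(1) + 2(5) = 12 ✓
  (2) 5 > 1 ✓
  (3) 5 > 2 ✓
  (4) 5 < 6 ✓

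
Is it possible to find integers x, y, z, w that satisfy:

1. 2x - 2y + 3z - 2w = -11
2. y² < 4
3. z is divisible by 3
Yes

Take x = 1, y = -1, z = -9, w = -6. Substituting into each constraint:
  (1) 2(1) - 2(-1) + 3(-9) - 2(-6) = -11 ✓
  (2) y² = (-1)² = 1, and 1 < 4 ✓
  (3) -9 = 3 × -3, remainder 0 ✓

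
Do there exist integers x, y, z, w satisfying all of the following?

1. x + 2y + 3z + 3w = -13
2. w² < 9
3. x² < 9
Yes

Take x = 0, y = 1, z = -4, w = -1. Substituting into each constraint:
  (1) 0 + 2(1) + 3(-4) + 3(-1) = -13 ✓
  (2) w² = (-1)² = 1, and 1 < 9 ✓
  (3) x² = (0)² = 0, and 0 < 9 ✓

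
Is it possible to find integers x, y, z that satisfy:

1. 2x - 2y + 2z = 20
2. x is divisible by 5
Yes

Take x = 0, y = -10, z = 0. Substituting into each constraint:
  (1) 2(0) - 2(-10) + 2(0) = 20 ✓
  (2) 0 = 5 × 0, remainder 0 ✓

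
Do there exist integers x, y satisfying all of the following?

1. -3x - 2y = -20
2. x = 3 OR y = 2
No

The full constraint system is jointly infeasible over the integers. Each constraint and what it forces:

  - -3x - 2y = -20: is a linear equation tying the variables together
  - x = 3 OR y = 2: forces a choice: either x = 3 or y = 2

Split on the disjunction (x = 3 OR y = 2):
  • If x = 3: with x = 3, every remaining term of the linear equation is divisible by 2, so the left side is ≡ 0 (mod 2); but the right side -11 ≡ 1 (mod 2). No integers can satisfy it.
  • If y = 2: with y = 2, every remaining term of the linear equation is divisible by 3, so the left side is ≡ 0 (mod 3); but the right side -16 ≡ 2 (mod 3). No integers can satisfy it.
Both branches are infeasible, so the system has no integer solution.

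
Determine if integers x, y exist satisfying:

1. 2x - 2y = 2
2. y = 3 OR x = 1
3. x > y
Yes

Take x = 1, y = 0. Substituting into each constraint:
  (1) 2(1) - 2(0) = 2 ✓
  (2) x = 1, target 1 ✓ (second branch holds)
  (3) 1 > 0 ✓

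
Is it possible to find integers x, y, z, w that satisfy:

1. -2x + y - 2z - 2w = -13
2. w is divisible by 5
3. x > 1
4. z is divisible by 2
Yes

Take x = 2, y = -9, z = 0, w = 0. Substituting into each constraint:
  (1) -2(2) + (-9) - 2(0) - 2(0) = -13 ✓
  (2) 0 = 5 × 0, remainder 0 ✓
  (3) 2 > 1 ✓
  (4) 0 = 2 × 0, remainder 0 ✓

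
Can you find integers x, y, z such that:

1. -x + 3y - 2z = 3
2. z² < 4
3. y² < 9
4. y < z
Yes

Take x = -5, y = 0, z = 1. Substituting into each constraint:
  (1) 5 + 3(0) - 2(1) = 3 ✓
  (2) z² = (1)² = 1, and 1 < 4 ✓
  (3) y² = (0)² = 0, and 0 < 9 ✓
  (4) 0 < 1 ✓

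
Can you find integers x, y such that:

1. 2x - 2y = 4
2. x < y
No

The full constraint system is jointly infeasible over the integers. Each constraint and what it forces:

  - 2x - 2y = 4: is a linear equation tying the variables together
  - x < y: bounds one variable relative to another variable

From the equation, x − y = 2, i.e. y − x = -2; but y > x requires y − x ≥ 1. Contradiction.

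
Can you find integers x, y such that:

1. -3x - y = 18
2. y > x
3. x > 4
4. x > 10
No

A contradictory subset is {-3x - y = 18, y > x, x > 10}. No integer assignment can satisfy these jointly:

  - -3x - y = 18: is a linear equation tying the variables together
  - y > x: bounds one variable relative to another variable
  - x > 10: bounds one variable relative to a constant

Propagating the comparison: y > x and x ≥ 11 give y ≥ 12. Range argument: with x ∈ [11, ∞], y ∈ [12, ∞], the left side of the equation is at most -45, but the right side is 18 > -45. No integer solution exists.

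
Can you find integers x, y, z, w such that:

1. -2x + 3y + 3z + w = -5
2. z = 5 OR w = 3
Yes

Take x = 1, y = -6, z = 5, w = 0. Substituting into each constraint:
  (1) -2(1) + 3(-6) + 3(5) + 0 = -5 ✓
  (2) z = 5, target 5 ✓ (first branch holds)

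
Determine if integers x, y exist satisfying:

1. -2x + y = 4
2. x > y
Yes

Take x = -5, y = -6. Substituting into each constraint:
  (1) -2(-5) + (-6) = 4 ✓
  (2) -5 > -6 ✓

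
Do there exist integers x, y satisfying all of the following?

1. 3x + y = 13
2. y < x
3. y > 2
No

The full constraint system is jointly infeasible over the integers. Each constraint and what it forces:

  - 3x + y = 13: is a linear equation tying the variables together
  - y < x: bounds one variable relative to another variable
  - y > 2: bounds one variable relative to a constant

Propagating the comparison: x > y and y ≥ 3 give x ≥ 4. Range argument: with x ∈ [4, ∞], y ∈ [3, ∞], the left side of the equation is at least 15, but the right side is 13 < 15. No integer solution exists.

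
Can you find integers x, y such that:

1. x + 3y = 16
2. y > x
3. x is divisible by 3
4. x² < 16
No

A contradictory subset is {x + 3y = 16, x is divisible by 3}. No integer assignment can satisfy these jointly:

  - x + 3y = 16: is a linear equation tying the variables together
  - x is divisible by 3: restricts x to multiples of 3

Modular obstruction: writing x = 3x', every remaining term of the linear equation is divisible by 3, so the left side is ≡ 0 (mod 3); but the right side 16 ≡ 1 (mod 3). No integers can satisfy it.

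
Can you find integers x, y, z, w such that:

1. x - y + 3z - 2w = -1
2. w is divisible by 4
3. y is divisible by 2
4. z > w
Yes

Take x = -4, y = 0, z = 1, w = 0. Substituting into each constraint:
  (1) (-4) + 0 + 3(1) - 2(0) = -1 ✓
  (2) 0 = 4 × 0, remainder 0 ✓
  (3) 0 = 2 × 0, remainder 0 ✓
  (4) 1 > 0 ✓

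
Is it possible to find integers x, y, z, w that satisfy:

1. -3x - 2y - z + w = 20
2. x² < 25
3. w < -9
Yes

Take x = 0, y = -15, z = 0, w = -10. Substituting into each constraint:
  (1) -3(0) - 2(-15) + 0 + (-10) = 20 ✓
  (2) x² = (0)² = 0, and 0 < 25 ✓
  (3) -10 < -9 ✓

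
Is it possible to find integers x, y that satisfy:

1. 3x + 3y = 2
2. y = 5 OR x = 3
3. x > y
No

Even the single constraint (3x + 3y = 2) is infeasible over the integers.

  - 3x + 3y = 2: every term on the left is divisible by 3, so the LHS ≡ 0 (mod 3), but the RHS 2 is not — no integer solution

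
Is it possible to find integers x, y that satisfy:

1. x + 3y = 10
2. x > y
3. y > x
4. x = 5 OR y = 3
No

A contradictory subset is {x > y, y > x}. No integer assignment can satisfy these jointly:

  - x > y: bounds one variable relative to another variable
  - y > x: bounds one variable relative to another variable

Direct contradiction: x > y and y > x cannot both hold.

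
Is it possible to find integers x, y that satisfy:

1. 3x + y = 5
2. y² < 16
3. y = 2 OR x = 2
Yes

Take x = 2, y = -1. Substituting into each constraint:
  (1) 3(2) + (-1) = 5 ✓
  (2) y² = (-1)² = 1, and 1 < 16 ✓
  (3) x = 2, target 2 ✓ (second branch holds)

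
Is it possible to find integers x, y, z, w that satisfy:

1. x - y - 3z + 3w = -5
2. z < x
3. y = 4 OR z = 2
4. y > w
Yes

Take x = 2, y = 4, z = 0, w = -1. Substituting into each constraint:
  (1) 2 + (-4) - 3(0) + 3(-1) = -5 ✓
  (2) 0 < 2 ✓
  (3) y = 4, target 4 ✓ (first branch holds)
  (4) 4 > -1 ✓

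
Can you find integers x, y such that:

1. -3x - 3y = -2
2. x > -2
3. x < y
No

Even the single constraint (-3x - 3y = -2) is infeasible over the integers.

  - -3x - 3y = -2: every term on the left is divisible by 3, so the LHS ≡ 0 (mod 3), but the RHS -2 is not — no integer solution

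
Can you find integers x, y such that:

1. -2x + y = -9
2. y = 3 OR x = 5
Yes

Take x = 5, y = 1. Substituting into each constraint:
  (1) -2(5) + 1 = -9 ✓
  (2) x = 5, target 5 ✓ (second branch holds)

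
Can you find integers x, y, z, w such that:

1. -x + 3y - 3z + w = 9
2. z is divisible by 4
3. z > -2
Yes

Take x = 0, y = 0, z = 0, w = 9. Substituting into each constraint:
  (1) 0 + 3(0) - 3(0) + 9 = 9 ✓
  (2) 0 = 4 × 0, remainder 0 ✓
  (3) 0 > -2 ✓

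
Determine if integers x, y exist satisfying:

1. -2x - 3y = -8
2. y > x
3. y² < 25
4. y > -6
Yes

Take x = 1, y = 2. Substituting into each constraint:
  (1) -2(1) - 3(2) = -8 ✓
  (2) 2 > 1 ✓
  (3) y² = (2)² = 4, and 4 < 25 ✓
  (4) 2 > -6 ✓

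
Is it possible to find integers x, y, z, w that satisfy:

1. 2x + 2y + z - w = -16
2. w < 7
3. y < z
Yes

Take x = -4, y = -1, z = 0, w = 6. Substituting into each constraint:
  (1) 2(-4) + 2(-1) + 0 + (-6) = -16 ✓
  (2) 6 < 7 ✓
  (3) -1 < 0 ✓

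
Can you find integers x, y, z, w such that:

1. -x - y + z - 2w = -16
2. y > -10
Yes

Take x = 0, y = 16, z = 0, w = 0. Substituting into each constraint:
  (1) 0 + (-16) + 0 - 2(0) = -16 ✓
  (2) 16 > -10 ✓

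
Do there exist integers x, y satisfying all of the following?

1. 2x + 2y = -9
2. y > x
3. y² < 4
No

Even the single constraint (2x + 2y = -9) is infeasible over the integers.

  - 2x + 2y = -9: every term on the left is divisible by 2, so the LHS ≡ 0 (mod 2), but the RHS -9 is not — no integer solution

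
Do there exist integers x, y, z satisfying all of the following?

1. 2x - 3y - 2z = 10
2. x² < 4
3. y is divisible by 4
Yes

Take x = 1, y = 0, z = -4. Substituting into each constraint:
  (1) 2(1) - 3(0) - 2(-4) = 10 ✓
  (2) x² = (1)² = 1, and 1 < 4 ✓
  (3) 0 = 4 × 0, remainder 0 ✓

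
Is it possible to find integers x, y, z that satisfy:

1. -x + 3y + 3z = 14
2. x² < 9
Yes

Take x = 1, y = 5, z = 0. Substituting into each constraint:
  (1) (-1) + 3(5) + 3(0) = 14 ✓
  (2) x² = (1)² = 1, and 1 < 9 ✓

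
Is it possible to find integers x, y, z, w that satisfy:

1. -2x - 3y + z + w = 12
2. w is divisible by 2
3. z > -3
Yes

Take x = -6, y = 0, z = 0, w = 0. Substituting into each constraint:
  (1) -2(-6) - 3(0) + 0 + 0 = 12 ✓
  (2) 0 = 2 × 0, remainder 0 ✓
  (3) 0 > -3 ✓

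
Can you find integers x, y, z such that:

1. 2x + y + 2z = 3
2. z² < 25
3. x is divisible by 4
Yes

Take x = 0, y = 1, z = 1. Substituting into each constraint:
  (1) 2(0) + 1 + 2(1) = 3 ✓
  (2) z² = (1)² = 1, and 1 < 25 ✓
  (3) 0 = 4 × 0, remainder 0 ✓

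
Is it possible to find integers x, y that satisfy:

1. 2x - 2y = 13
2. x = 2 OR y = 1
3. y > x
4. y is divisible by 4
No

Even the single constraint (2x - 2y = 13) is infeasible over the integers.

  - 2x - 2y = 13: every term on the left is divisible by 2, so the LHS ≡ 0 (mod 2), but the RHS 13 is not — no integer solution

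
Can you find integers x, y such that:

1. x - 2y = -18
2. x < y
Yes

Take x = -18, y = 0. Substituting into each constraint:
  (1) (-18) - 2(0) = -18 ✓
  (2) -18 < 0 ✓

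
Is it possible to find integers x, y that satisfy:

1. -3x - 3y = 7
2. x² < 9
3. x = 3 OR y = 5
No

Even the single constraint (-3x - 3y = 7) is infeasible over the integers.

  - -3x - 3y = 7: every term on the left is divisible by 3, so the LHS ≡ 0 (mod 3), but the RHS 7 is not — no integer solution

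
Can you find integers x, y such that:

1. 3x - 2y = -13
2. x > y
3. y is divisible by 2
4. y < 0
Yes

Take x = -15, y = -16. Substituting into each constraint:
  (1) 3(-15) - 2(-16) = -13 ✓
  (2) -15 > -16 ✓
  (3) -16 = 2 × -8, remainder 0 ✓
  (4) -16 < 0 ✓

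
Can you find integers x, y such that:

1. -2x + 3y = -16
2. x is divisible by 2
Yes

Take x = 2, y = -4. Substituting into each constraint:
  (1) -2(2) + 3(-4) = -16 ✓
  (2) 2 = 2 × 1, remainder 0 ✓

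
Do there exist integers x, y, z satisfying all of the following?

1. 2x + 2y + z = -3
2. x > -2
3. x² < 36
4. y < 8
Yes

Take x = -1, y = -1, z = 1. Substituting into each constraint:
  (1) 2(-1) + 2(-1) + 1 = -3 ✓
  (2) -1 > -2 ✓
  (3) x² = (-1)² = 1, and 1 < 36 ✓
  (4) -1 < 8 ✓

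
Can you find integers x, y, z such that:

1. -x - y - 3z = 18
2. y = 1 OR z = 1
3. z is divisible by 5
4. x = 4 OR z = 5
Yes

Take x = -34, y = 1, z = 5. Substituting into each constraint:
  (1) 34 + (-1) - 3(5) = 18 ✓
  (2) y = 1, target 1 ✓ (first branch holds)
  (3) 5 = 5 × 1, remainder 0 ✓
  (4) z = 5, target 5 ✓ (second branch holds)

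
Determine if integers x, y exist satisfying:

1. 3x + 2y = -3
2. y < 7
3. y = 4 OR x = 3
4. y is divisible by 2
Yes

Take x = 3, y = -6. Substituting into each constraint:
  (1) 3(3) + 2(-6) = -3 ✓
  (2) -6 < 7 ✓
  (3) x = 3, target 3 ✓ (second branch holds)
  (4) -6 = 2 × -3, remainder 0 ✓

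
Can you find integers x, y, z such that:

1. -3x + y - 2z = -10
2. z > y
Yes

Take x = 3, y = -1, z = 0. Substituting into each constraint:
  (1) -3(3) + (-1) - 2(0) = -10 ✓
  (2) 0 > -1 ✓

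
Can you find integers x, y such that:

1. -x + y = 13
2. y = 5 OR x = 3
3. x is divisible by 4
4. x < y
Yes

Take x = -8, y = 5. Substituting into each constraint:
  (1) 8 + 5 = 13 ✓
  (2) y = 5, target 5 ✓ (first branch holds)
  (3) -8 = 4 × -2, remainder 0 ✓
  (4) -8 < 5 ✓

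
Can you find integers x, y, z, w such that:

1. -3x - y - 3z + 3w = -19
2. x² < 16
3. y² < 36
Yes

Take x = 0, y = 1, z = 0, w = -6. Substituting into each constraint:
  (1) -3(0) + (-1) - 3(0) + 3(-6) = -19 ✓
  (2) x² = (0)² = 0, and 0 < 16 ✓
  (3) y² = (1)² = 1, and 1 < 36 ✓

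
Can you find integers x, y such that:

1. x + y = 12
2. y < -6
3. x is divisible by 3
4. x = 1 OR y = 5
No

A contradictory subset is {x + y = 12, y < -6, x = 1 OR y = 5}. No integer assignment can satisfy these jointly:

  - x + y = 12: is a linear equation tying the variables together
  - y < -6: bounds one variable relative to a constant
  - x = 1 OR y = 5: forces a choice: either x = 1 or y = 5

Split on the disjunction (x = 1 OR y = 5):
  • If x = 1: the equation forces y = 11, which contradicts the bound y ≤ -7.
  • If y = 5: this contradicts the bound y ≤ -7.
Both branches are infeasible, so the system has no integer solution.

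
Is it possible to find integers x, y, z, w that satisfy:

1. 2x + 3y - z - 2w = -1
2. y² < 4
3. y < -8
No

A contradictory subset is {y² < 4, y < -8}. No integer assignment can satisfy these jointly:

  - y² < 4: restricts y to |y| ≤ 1
  - y < -8: bounds one variable relative to a constant

Direct contradiction: the bounds on y require y ≥ -1 and y ≤ -9 simultaneously, which is empty.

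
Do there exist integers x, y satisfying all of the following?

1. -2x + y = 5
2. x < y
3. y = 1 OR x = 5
Yes

Take x = 5, y = 15. Substituting into each constraint:
  (1) -2(5) + 15 = 5 ✓
  (2) 5 < 15 ✓
  (3) x = 5, target 5 ✓ (second branch holds)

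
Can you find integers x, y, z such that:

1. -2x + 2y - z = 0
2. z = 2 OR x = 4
Yes

Take x = 4, y = 0, z = -8. Substituting into each constraint:
  (1) -2(4) + 2(0) + 8 = 0 ✓
  (2) x = 4, target 4 ✓ (second branch holds)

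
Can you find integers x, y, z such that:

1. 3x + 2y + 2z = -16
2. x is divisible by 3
Yes

Take x = 0, y = -8, z = 0. Substituting into each constraint:
  (1) 3(0) + 2(-8) + 2(0) = -16 ✓
  (2) 0 = 3 × 0, remainder 0 ✓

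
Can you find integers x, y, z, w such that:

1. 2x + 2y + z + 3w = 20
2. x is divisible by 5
Yes

Take x = 0, y = 0, z = 2, w = 6. Substituting into each constraint:
  (1) 2(0) + 2(0) + 2 + 3(6) = 20 ✓
  (2) 0 = 5 × 0, remainder 0 ✓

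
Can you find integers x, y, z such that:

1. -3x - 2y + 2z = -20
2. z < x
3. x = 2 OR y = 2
Yes

Take x = 0, y = 2, z = -8. Substituting into each constraint:
  (1) -3(0) - 2(2) + 2(-8) = -20 ✓
  (2) -8 < 0 ✓
  (3) y = 2, target 2 ✓ (second branch holds)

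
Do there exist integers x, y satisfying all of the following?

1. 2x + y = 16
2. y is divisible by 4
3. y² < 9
Yes

Take x = 8, y = 0. Substituting into each constraint:
  (1) 2(8) + 0 = 16 ✓
  (2) 0 = 4 × 0, remainder 0 ✓
  (3) y² = (0)² = 0, and 0 < 9 ✓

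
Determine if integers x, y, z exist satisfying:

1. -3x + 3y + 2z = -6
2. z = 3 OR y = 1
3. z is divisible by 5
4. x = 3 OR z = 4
Yes

Take x = 3, y = 1, z = 0. Substituting into each constraint:
  (1) -3(3) + 3(1) + 2(0) = -6 ✓
  (2) y = 1, target 1 ✓ (second branch holds)
  (3) 0 = 5 × 0, remainder 0 ✓
  (4) x = 3, target 3 ✓ (first branch holds)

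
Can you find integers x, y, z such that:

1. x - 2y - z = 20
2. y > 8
Yes

Take x = 38, y = 9, z = 0. Substituting into each constraint:
  (1) 38 - 2(9) + 0 = 20 ✓
  (2) 9 > 8 ✓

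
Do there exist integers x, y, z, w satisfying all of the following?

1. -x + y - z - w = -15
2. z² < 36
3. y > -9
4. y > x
Yes

Take x = -1, y = 0, z = 0, w = 16. Substituting into each constraint:
  (1) 1 + 0 + 0 + (-16) = -15 ✓
  (2) z² = (0)² = 0, and 0 < 36 ✓
  (3) 0 > -9 ✓
  (4) 0 > -1 ✓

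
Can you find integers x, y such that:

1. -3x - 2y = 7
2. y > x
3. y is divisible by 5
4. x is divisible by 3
Yes

Take x = -9, y = 10. Substituting into each constraint:
  (1) -3(-9) - 2(10) = 7 ✓
  (2) 10 > -9 ✓
  (3) 10 = 5 × 2, remainder 0 ✓
  (4) -9 = 3 × -3, remainder 0 ✓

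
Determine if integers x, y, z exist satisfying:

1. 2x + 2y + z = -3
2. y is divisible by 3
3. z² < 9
Yes

Take x = -2, y = 0, z = 1. Substituting into each constraint:
  (1) 2(-2) + 2(0) + 1 = -3 ✓
  (2) 0 = 3 × 0, remainder 0 ✓
  (3) z² = (1)² = 1, and 1 < 9 ✓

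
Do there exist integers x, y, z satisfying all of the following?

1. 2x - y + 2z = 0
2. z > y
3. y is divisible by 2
Yes

Take x = -1, y = 0, z = 1. Substituting into each constraint:
  (1) 2(-1) + 0 + 2(1) = 0 ✓
  (2) 1 > 0 ✓
  (3) 0 = 2 × 0, remainder 0 ✓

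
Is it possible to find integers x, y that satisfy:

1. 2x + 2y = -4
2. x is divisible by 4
Yes

Take x = 0, y = -2. Substituting into each constraint:
  (1) 2(0) + 2(-2) = -4 ✓
  (2) 0 = 4 × 0, remainder 0 ✓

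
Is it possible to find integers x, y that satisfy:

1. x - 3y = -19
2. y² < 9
Yes

Take x = -19, y = 0. Substituting into each constraint:
  (1) (-19) - 3(0) = -19 ✓
  (2) y² = (0)² = 0, and 0 < 9 ✓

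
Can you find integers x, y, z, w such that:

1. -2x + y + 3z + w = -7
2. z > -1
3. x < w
Yes

Take x = 0, y = -8, z = 0, w = 1. Substituting into each constraint:
  (1) -2(0) + (-8) + 3(0) + 1 = -7 ✓
  (2) 0 > -1 ✓
  (3) 0 < 1 ✓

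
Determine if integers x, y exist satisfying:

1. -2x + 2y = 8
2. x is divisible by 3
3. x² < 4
Yes

Take x = 0, y = 4. Substituting into each constraint:
  (1) -2(0) + 2(4) = 8 ✓
  (2) 0 = 3 × 0, remainder 0 ✓
  (3) x² = (0)² = 0, and 0 < 4 ✓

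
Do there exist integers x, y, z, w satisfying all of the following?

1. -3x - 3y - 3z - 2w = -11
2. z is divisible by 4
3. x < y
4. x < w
Yes

Take x = 0, y = 3, z = 0, w = 1. Substituting into each constraint:
  (1) -3(0) - 3(3) - 3(0) - 2(1) = -11 ✓
  (2) 0 = 4 × 0, remainder 0 ✓
  (3) 0 < 3 ✓
  (4) 0 < 1 ✓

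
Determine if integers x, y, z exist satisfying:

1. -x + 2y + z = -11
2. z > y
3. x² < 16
Yes

Take x = 0, y = -4, z = -3. Substituting into each constraint:
  (1) 0 + 2(-4) + (-3) = -11 ✓
  (2) -3 > -4 ✓
  (3) x² = (0)² = 0, and 0 < 16 ✓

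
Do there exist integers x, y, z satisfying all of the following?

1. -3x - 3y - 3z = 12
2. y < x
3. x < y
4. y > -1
No

A contradictory subset is {y < x, x < y}. No integer assignment can satisfy these jointly:

  - y < x: bounds one variable relative to another variable
  - x < y: bounds one variable relative to another variable

Direct contradiction: x > y and y > x cannot both hold.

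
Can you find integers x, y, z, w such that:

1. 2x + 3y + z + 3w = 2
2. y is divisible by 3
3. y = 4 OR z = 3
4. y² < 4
Yes

Take x = -2, y = 0, z = 3, w = 1. Substituting into each constraint:
  (1) 2(-2) + 3(0) + 3 + 3(1) = 2 ✓
  (2) 0 = 3 × 0, remainder 0 ✓
  (3) z = 3, target 3 ✓ (second branch holds)
  (4) y² = (0)² = 0, and 0 < 4 ✓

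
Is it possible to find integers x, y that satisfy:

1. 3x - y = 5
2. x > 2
Yes

Take x = 3, y = 4. Substituting into each constraint:
  (1) 3(3) + (-4) = 5 ✓
  (2) 3 > 2 ✓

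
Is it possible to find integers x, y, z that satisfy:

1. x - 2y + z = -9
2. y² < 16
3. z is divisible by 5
Yes

Take x = -5, y = 2, z = 0. Substituting into each constraint:
  (1) (-5) - 2(2) + 0 = -9 ✓
  (2) y² = (2)² = 4, and 4 < 16 ✓
  (3) 0 = 5 × 0, remainder 0 ✓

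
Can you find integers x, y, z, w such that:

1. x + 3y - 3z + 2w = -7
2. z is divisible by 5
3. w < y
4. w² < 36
Yes

Take x = -10, y = 1, z = 0, w = 0. Substituting into each constraint:
  (1) (-10) + 3(1) - 3(0) + 2(0) = -7 ✓
  (2) 0 = 5 × 0, remainder 0 ✓
  (3) 0 < 1 ✓
  (4) w² = (0)² = 0, and 0 < 36 ✓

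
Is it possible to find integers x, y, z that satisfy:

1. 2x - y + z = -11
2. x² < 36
Yes

Take x = 0, y = 0, z = -11. Substituting into each constraint:
  (1) 2(0) + 0 + (-11) = -11 ✓
  (2) x² = (0)² = 0, and 0 < 36 ✓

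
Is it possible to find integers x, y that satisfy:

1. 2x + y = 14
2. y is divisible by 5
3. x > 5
Yes

Take x = 7, y = 0. Substituting into each constraint:
  (1) 2(7) + 0 = 14 ✓
  (2) 0 = 5 × 0, remainder 0 ✓
  (3) 7 > 5 ✓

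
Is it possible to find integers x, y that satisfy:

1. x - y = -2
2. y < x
No

The full constraint system is jointly infeasible over the integers. Each constraint and what it forces:

  - x - y = -2: is a linear equation tying the variables together
  - y < x: bounds one variable relative to another variable

From the equation, x − y = -2, i.e. x − y = -2; but x > y requires x − y ≥ 1. Contradiction.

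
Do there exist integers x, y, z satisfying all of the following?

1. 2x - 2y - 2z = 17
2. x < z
No

Even the single constraint (2x - 2y - 2z = 17) is infeasible over the integers.

  - 2x - 2y - 2z = 17: every term on the left is divisible by 2, so the LHS ≡ 0 (mod 2), but the RHS 17 is not — no integer solution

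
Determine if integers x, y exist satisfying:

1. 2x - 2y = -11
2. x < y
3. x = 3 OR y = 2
No

Even the single constraint (2x - 2y = -11) is infeasible over the integers.

  - 2x - 2y = -11: every term on the left is divisible by 2, so the LHS ≡ 0 (mod 2), but the RHS -11 is not — no integer solution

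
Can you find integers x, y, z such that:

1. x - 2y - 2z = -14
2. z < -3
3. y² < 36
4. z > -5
Yes

Take x = -22, y = 0, z = -4. Substituting into each constraint:
  (1) (-22) - 2(0) - 2(-4) = -14 ✓
  (2) -4 < -3 ✓
  (3) y² = (0)² = 0, and 0 < 36 ✓
  (4) -4 > -5 ✓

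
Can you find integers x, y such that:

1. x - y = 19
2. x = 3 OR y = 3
Yes

Take x = 3, y = -16. Substituting into each constraint:
  (1) 3 + 16 = 19 ✓
  (2) x = 3, target 3 ✓ (first branch holds)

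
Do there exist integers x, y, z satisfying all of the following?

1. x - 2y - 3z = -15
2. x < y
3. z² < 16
Yes

Take x = 13, y = 14, z = 0. Substituting into each constraint:
  (1) 13 - 2(14) - 3(0) = -15 ✓
  (2) 13 < 14 ✓
  (3) z² = (0)² = 0, and 0 < 16 ✓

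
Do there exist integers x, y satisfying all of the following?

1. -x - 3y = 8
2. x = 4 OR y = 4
Yes

Take x = -20, y = 4. Substituting into each constraint:
  (1) 20 - 3(4) = 8 ✓
  (2) y = 4, target 4 ✓ (second branch holds)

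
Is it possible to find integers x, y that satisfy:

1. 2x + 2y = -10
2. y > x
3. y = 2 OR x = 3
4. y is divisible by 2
Yes

Take x = -7, y = 2. Substituting into each constraint:
  (1) 2(-7) + 2(2) = -10 ✓
  (2) 2 > -7 ✓
  (3) y = 2, target 2 ✓ (first branch holds)
  (4) 2 = 2 × 1, remainder 0 ✓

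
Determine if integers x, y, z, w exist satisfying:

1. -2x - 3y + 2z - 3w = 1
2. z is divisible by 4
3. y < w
Yes

Take x = 1, y = -1, z = 0, w = 0. Substituting into each constraint:
  (1) -2(1) - 3(-1) + 2(0) - 3(0) = 1 ✓
  (2) 0 = 4 × 0, remainder 0 ✓
  (3) -1 < 0 ✓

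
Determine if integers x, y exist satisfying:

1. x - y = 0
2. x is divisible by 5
Yes

Take x = 0, y = 0. Substituting into each constraint:
  (1) 0 + 0 = 0 ✓
  (2) 0 = 5 × 0, remainder 0 ✓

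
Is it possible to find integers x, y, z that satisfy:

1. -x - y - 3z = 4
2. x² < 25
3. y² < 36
Yes

Take x = -4, y = 0, z = 0. Substituting into each constraint:
  (1) 4 + 0 - 3(0) = 4 ✓
  (2) x² = (-4)² = 16, and 16 < 25 ✓
  (3) y² = (0)² = 0, and 0 < 36 ✓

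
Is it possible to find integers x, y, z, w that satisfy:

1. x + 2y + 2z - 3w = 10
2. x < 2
Yes

Take x = 0, y = 5, z = 0, w = 0. Substituting into each constraint:
  (1) 0 + 2(5) + 2(0) - 3(0) = 10 ✓
  (2) 0 < 2 ✓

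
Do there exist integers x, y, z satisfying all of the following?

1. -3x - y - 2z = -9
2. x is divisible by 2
Yes

Take x = 0, y = 1, z = 4. Substituting into each constraint:
  (1) -3(0) + (-1) - 2(4) = -9 ✓
  (2) 0 = 2 × 0, remainder 0 ✓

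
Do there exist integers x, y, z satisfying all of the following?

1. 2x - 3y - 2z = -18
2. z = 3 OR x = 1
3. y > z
Yes

Take x = 1, y = 6, z = 1. Substituting into each constraint:
  (1) 2(1) - 3(6) - 2(1) = -18 ✓
  (2) x = 1, target 1 ✓ (second branch holds)
  (3) 6 > 1 ✓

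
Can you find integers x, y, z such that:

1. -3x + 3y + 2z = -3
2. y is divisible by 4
Yes

Take x = 1, y = 0, z = 0. Substituting into each constraint:
  (1) -3(1) + 3(0) + 2(0) = -3 ✓
  (2) 0 = 4 × 0, remainder 0 ✓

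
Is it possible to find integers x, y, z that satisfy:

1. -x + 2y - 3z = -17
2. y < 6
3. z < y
Yes

Take x = 19, y = 1, z = 0. Substituting into each constraint:
  (1) (-19) + 2(1) - 3(0) = -17 ✓
  (2) 1 < 6 ✓
  (3) 0 < 1 ✓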